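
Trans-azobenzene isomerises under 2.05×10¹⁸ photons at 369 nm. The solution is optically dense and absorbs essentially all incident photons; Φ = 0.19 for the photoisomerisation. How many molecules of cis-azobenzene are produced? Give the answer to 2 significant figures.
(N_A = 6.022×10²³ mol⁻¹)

Moles of photons: 2.05×10¹⁸ / 6.022×10²³ = 3.404×10⁻⁶ mol.
Product: Φ × n_abs = 0.19 × 3.404×10⁻⁶ = 6.468×10⁻⁷ mol.
As a count: 6.468×10⁻⁷ × 6.022×10²³ = 3.9×10¹⁷.

3.9×10¹⁷ molecules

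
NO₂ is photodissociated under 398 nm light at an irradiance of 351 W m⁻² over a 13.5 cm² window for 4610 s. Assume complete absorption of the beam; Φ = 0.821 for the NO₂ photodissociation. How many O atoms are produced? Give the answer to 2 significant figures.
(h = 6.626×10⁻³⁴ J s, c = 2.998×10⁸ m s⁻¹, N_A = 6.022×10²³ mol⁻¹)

Photon energy at 398 nm: hc/λ = (6.626×10⁻³⁴)(2.998×10⁸)/(398×10⁻⁹) = 4.991×10⁻¹⁹ J.
Energy delivered: (351 W m⁻²)(13.5×10⁻⁴ m²)(4610 s) = 2184 J.
Photons incident: 2184 / 4.991×10⁻¹⁹ = 4.376×10²¹, i.e. 4.376×10²¹/6.022×10²³ = 0.007267 mol.
Product: Φ × n_abs = 0.821 × 0.007267 = 0.005966 mol.
As a count: 0.005966 × 6.022×10²³ = 3.6×10²¹.

3.6×10²¹ atoms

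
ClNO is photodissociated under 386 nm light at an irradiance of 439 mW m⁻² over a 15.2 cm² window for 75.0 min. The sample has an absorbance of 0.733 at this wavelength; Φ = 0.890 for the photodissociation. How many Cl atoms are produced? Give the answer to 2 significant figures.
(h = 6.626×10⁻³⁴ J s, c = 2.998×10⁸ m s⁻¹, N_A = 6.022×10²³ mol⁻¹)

Photon energy at 386 nm: hc/λ = (6.626×10⁻³⁴)(2.998×10⁸)/(386×10⁻⁹) = 5.146×10⁻¹⁹ J.
Energy delivered: (439 mW m⁻²)(15.2×10⁻⁴ m²)(4500 s) = 3.003 J.
Photons incident: 3.003 / 5.146×10⁻¹⁹ = 5.836×10¹⁸, i.e. 5.836×10¹⁸/6.022×10²³ = 9.691×10⁻⁶ mol.
Fraction absorbed: 1 − 10^(−0.733) = 0.8151.
Photons absorbed: 0.8151 × 9.691×10⁻⁶ = 7.899×10⁻⁶ mol.
Product: Φ × n_abs = 0.890 × 7.899×10⁻⁶ = 7.030×10⁻⁶ mol.
As a count: 7.030×10⁻⁶ × 6.022×10²³ = 4.2×10¹⁸.

4.2×10¹⁸ atoms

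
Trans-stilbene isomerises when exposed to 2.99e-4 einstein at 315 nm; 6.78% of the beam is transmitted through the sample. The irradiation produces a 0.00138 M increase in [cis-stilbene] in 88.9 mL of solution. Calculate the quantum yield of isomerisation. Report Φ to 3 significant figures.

Product: (0.00138 M)(0.0889 L) = 1.227e-4 mol.
Fraction absorbed: 1 − 6.78/100 = 0.9322.
Photons absorbed: 0.9322 × 2.99e-4 = 2.787e-4 mol.
Φ = 1.227e-4 mol / 2.787e-4 mol photons = 0.440.

Φ = 0.440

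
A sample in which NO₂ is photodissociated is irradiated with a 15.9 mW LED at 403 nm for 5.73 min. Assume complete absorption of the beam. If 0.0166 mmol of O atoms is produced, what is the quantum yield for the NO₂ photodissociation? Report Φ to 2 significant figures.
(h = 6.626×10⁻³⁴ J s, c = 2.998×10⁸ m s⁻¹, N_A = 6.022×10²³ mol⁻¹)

Product: 0.0166 mmol = 1.66×10⁻⁵ mol.
Photon energy at 403 nm: hc/λ = (6.626×10⁻³⁴)(2.998×10⁸)/(403×10⁻⁹) = 4.929×10⁻¹⁹ J.
Energy delivered: (15.9 mW)(343.8 s) = 5.466 J.
Photons incident: 5.466 / 4.929×10⁻¹⁹ = 1.109×10¹⁹, i.e. 1.109×10¹⁹/6.022×10²³ = 1.842×10⁻⁵ mol.
Φ = 1.66×10⁻⁵ mol / 1.842×10⁻⁵ mol photons = 0.90.

Φ = 0.90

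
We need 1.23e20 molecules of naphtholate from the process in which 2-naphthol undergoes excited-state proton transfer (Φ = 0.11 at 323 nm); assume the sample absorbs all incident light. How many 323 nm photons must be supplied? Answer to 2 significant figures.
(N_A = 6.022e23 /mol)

1.1e21 photons

Product: 1.23e20 / 6.022e23 = 2.043e-4 mol.
Photons that must be absorbed: 2.043e-4 / 0.11 = 0.001857 mol.
Photon count: 0.001857 × 6.022e23 = 1.1e21.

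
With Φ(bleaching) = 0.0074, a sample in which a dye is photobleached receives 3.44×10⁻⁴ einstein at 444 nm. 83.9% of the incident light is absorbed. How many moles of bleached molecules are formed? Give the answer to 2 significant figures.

Photons absorbed: 0.839 × 3.44×10⁻⁴ = 2.886×10⁻⁴ mol.
Product: Φ × n_abs = 0.0074 × 2.886×10⁻⁴ = 2.136×10⁻⁶ mol.

2.1×10⁻⁶ mol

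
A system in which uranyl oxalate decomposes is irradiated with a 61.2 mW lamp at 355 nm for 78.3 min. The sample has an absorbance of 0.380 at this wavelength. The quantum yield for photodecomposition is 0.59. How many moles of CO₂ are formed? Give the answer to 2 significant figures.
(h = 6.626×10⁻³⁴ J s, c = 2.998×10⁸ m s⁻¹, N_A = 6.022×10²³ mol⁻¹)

2.9×10⁻⁴ mol

Photon energy at 355 nm: hc/λ = (6.626×10⁻³⁴)(2.998×10⁸)/(355×10⁻⁹) = 5.596×10⁻¹⁹ J.
Energy delivered: (61.2 mW)(4698 s) = 287.5 J.
Photons incident: 287.5 / 5.596×10⁻¹⁹ = 5.138×10²⁰, i.e. 5.138×10²⁰/6.022×10²³ = 8.532×10⁻⁴ mol.
Fraction absorbed: 1 − 10^(−0.380) = 0.5831.
Photons absorbed: 0.5831 × 8.532×10⁻⁴ = 4.975×10⁻⁴ mol.
Product: Φ × n_abs = 0.59 × 4.975×10⁻⁴ = 2.935×10⁻⁴ mol.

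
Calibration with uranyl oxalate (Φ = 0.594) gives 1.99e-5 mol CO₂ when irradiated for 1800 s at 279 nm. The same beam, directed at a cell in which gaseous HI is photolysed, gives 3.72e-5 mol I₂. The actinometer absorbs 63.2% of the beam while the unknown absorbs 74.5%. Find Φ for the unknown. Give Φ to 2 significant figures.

Photons absorbed by the actinometer: 1.99e-5 / 0.594 = 3.350e-5 mol.
Incident flux: 3.350e-5 / 0.632 = 5.301e-5 einstein.
Absorbed by unknown: 0.745 × 5.301e-5 = 3.949e-5 mol.
Φ(unknown) = 3.72e-5 / 3.949e-5 = 0.94.

Φ = 0.94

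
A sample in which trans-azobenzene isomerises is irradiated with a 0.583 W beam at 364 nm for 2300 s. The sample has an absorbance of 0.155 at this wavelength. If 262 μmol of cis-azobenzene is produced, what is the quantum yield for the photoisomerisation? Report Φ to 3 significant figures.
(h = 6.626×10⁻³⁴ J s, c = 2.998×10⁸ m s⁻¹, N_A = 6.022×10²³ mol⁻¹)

Φ = 0.214

Product: 262 μmol = 2.62×10⁻⁴ mol.
Photon energy at 364 nm: hc/λ = (6.626×10⁻³⁴)(2.998×10⁸)/(364×10⁻⁹) = 5.457×10⁻¹⁹ J.
Energy delivered: (0.583 W)(2300 s) = 1341 J.
Photons incident: 1341 / 5.457×10⁻¹⁹ = 2.457×10²¹, i.e. 2.457×10²¹/6.022×10²³ = 0.004080 mol.
Fraction absorbed: 1 − 10^(−0.155) = 0.3002.
Photons absorbed: 0.3002 × 0.004080 = 0.001225 mol.
Φ = 2.62×10⁻⁴ mol / 0.001225 mol photons = 0.214.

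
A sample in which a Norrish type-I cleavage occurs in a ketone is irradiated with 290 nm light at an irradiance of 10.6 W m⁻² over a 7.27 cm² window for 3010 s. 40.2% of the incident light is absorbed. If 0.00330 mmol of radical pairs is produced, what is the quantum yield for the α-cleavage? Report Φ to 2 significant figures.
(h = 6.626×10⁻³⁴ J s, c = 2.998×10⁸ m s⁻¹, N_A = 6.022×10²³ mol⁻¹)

Φ = 0.15

Product: 0.00330 mmol = 3.30×10⁻⁶ mol.
Photon energy at 290 nm: hc/λ = (6.626×10⁻³⁴)(2.998×10⁸)/(290×10⁻⁹) = 6.850×10⁻¹⁹ J.
Energy delivered: (10.6 W m⁻²)(7.27×10⁻⁴ m²)(3010 s) = 23.20 J.
Photons incident: 23.20 / 6.850×10⁻¹⁹ = 3.387×10¹⁹, i.e. 3.387×10¹⁹/6.022×10²³ = 5.624×10⁻⁵ mol.
Photons absorbed: 0.402 × 5.624×10⁻⁵ = 2.261×10⁻⁵ mol.
Φ = 3.30×10⁻⁶ mol / 2.261×10⁻⁵ mol photons = 0.15.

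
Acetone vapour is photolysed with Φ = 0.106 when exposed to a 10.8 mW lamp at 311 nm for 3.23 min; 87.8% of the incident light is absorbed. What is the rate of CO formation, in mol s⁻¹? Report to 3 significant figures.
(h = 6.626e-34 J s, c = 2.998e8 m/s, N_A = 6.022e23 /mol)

Photon energy at 311 nm: hc/λ = (6.626e-34)(2.998e8)/(311e-9) = 6.387e-19 J.
Energy delivered: (10.8 mW)(193.8 s) = 2.093 J.
Photons incident: 2.093 / 6.387e-19 = 3.277e18, i.e. 3.277e18/6.022e23 = 5.442e-6 mol.
Photons absorbed: 0.878 × 5.442e-6 = 4.778e-6 mol.
Product formed: 0.106 × 4.778e-6 = 5.065e-7 mol.
Rate: 5.065e-7 / 193.8 s = 2.61e-9 mol s⁻¹.

2.61e-9 mol s⁻¹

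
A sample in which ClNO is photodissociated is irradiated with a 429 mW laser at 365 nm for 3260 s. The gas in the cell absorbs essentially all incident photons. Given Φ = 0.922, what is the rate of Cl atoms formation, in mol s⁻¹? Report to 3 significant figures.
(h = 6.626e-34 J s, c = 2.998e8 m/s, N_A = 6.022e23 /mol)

1.21e-6 mol s⁻¹

Photon energy at 365 nm: hc/λ = (6.626e-34)(2.998e8)/(365e-9) = 5.442e-19 J.
Energy delivered: (429 mW)(3260 s) = 1399 J.
Photons incident: 1399 / 5.442e-19 = 2.571e21, i.e. 2.571e21/6.022e23 = 0.004269 mol.
Product formed: 0.922 × 0.004269 = 0.003936 mol.
Rate: 0.003936 / 3260 s = 1.21e-6 mol s⁻¹.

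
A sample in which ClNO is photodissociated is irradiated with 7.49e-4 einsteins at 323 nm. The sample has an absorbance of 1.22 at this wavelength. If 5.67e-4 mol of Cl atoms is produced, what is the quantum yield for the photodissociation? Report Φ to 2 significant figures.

Fraction absorbed: 1 − 10^(−1.22) = 0.9397.
Photons absorbed: 0.9397 × 7.49e-4 = 7.038e-4 mol.
Φ = 5.67e-4 mol / 7.038e-4 mol photons = 0.81.

Φ = 0.81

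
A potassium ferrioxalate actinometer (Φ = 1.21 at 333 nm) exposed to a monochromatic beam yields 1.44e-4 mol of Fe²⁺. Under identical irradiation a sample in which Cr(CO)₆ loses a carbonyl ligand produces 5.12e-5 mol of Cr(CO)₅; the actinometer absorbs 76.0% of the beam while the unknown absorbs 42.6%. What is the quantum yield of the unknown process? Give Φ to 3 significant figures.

Photons absorbed by the actinometer: 1.44e-4 / 1.21 = 1.190e-4 mol.
Incident flux: 1.190e-4 / 0.760 = 1.566e-4 einstein.
Absorbed by unknown: 0.426 × 1.566e-4 = 6.671e-5 mol.
Φ(unknown) = 5.12e-5 / 6.671e-5 = 0.768.

Φ = 0.768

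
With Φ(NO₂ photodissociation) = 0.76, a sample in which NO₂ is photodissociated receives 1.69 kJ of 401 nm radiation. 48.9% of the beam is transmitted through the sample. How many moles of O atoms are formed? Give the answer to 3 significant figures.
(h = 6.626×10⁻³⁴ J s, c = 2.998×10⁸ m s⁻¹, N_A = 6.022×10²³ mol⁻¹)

Photon energy at 401 nm: hc/λ = (6.626×10⁻³⁴)(2.998×10⁸)/(401×10⁻⁹) = 4.954×10⁻¹⁹ J.
Incident energy: 1.69 kJ = 1690 J.
Photons incident: 1690 / 4.954×10⁻¹⁹ = 3.411×10²¹, i.e. 3.411×10²¹/6.022×10²³ = 0.005664 mol.
Fraction absorbed: 1 − 48.9/100 = 0.5110.
Photons absorbed: 0.5110 × 0.005664 = 0.002894 mol.
Product: Φ × n_abs = 0.76 × 0.002894 = 0.002199 mol.

0.00220 mol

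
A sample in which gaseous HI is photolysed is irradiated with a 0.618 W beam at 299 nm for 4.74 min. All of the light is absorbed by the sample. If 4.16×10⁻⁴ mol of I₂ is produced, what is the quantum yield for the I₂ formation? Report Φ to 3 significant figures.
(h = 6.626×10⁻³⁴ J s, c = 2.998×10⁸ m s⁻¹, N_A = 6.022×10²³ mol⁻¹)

Φ = 0.947

Photon energy at 299 nm: hc/λ = (6.626×10⁻³⁴)(2.998×10⁸)/(299×10⁻⁹) = 6.644×10⁻¹⁹ J.
Energy delivered: (0.618 W)(284.4 s) = 175.8 J.
Photons incident: 175.8 / 6.644×10⁻¹⁹ = 2.646×10²⁰, i.e. 2.646×10²⁰/6.022×10²³ = 4.394×10⁻⁴ mol.
Φ = 4.16×10⁻⁴ mol / 4.394×10⁻⁴ mol photons = 0.947.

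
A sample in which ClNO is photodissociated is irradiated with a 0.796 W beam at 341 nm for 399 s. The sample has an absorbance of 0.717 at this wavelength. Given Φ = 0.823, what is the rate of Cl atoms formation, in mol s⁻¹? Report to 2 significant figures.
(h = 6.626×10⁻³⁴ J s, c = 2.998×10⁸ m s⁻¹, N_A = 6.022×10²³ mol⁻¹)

1.5×10⁻⁶ mol s⁻¹

Photon energy at 341 nm: hc/λ = (6.626×10⁻³⁴)(2.998×10⁸)/(341×10⁻⁹) = 5.825×10⁻¹⁹ J.
Energy delivered: (0.796 W)(399 s) = 317.6 J.
Photons incident: 317.6 / 5.825×10⁻¹⁹ = 5.452×10²⁰, i.e. 5.452×10²⁰/6.022×10²³ = 9.053×10⁻⁴ mol.
Fraction absorbed: 1 − 10^(−0.717) = 0.8081.
Photons absorbed: 0.8081 × 9.053×10⁻⁴ = 7.316×10⁻⁴ mol.
Product formed: 0.823 × 7.316×10⁻⁴ = 6.021×10⁻⁴ mol.
Rate: 6.021×10⁻⁴ / 399 s = 1.5×10⁻⁶ mol s⁻¹.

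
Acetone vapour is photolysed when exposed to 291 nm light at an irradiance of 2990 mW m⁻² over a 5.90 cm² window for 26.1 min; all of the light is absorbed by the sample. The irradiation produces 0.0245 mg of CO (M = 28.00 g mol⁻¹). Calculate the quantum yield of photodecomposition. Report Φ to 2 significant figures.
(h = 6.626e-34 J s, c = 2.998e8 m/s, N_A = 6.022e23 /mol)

Φ = 0.13

Product: 0.0245 mg / 28.00 g mol⁻¹ = 8.750e-7 mol.
Photon energy at 291 nm: hc/λ = (6.626e-34)(2.998e8)/(291e-9) = 6.826e-19 J.
Energy delivered: (2990 mW m⁻²)(5.90e-4 m²)(1566 s) = 2.763 J.
Photons incident: 2.763 / 6.826e-19 = 4.048e18, i.e. 4.048e18/6.022e23 = 6.722e-6 mol.
Φ = 8.750e-7 mol / 6.722e-6 mol photons = 0.13.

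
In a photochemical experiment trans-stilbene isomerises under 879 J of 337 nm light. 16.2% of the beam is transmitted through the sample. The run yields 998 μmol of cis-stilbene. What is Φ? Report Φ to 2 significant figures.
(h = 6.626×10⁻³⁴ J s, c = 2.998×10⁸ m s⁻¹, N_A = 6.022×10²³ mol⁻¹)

Φ = 0.48

Product: 998 μmol = 9.98×10⁻⁴ mol.
Photon energy at 337 nm: hc/λ = (6.626×10⁻³⁴)(2.998×10⁸)/(337×10⁻⁹) = 5.895×10⁻¹⁹ J.
Photons incident: 879 / 5.895×10⁻¹⁹ = 1.491×10²¹, i.e. 1.491×10²¹/6.022×10²³ = 0.002476 mol.
Fraction absorbed: 1 − 16.2/100 = 0.8380.
Photons absorbed: 0.8380 × 0.002476 = 0.002075 mol.
Φ = 9.98×10⁻⁴ mol / 0.002075 mol photons = 0.48.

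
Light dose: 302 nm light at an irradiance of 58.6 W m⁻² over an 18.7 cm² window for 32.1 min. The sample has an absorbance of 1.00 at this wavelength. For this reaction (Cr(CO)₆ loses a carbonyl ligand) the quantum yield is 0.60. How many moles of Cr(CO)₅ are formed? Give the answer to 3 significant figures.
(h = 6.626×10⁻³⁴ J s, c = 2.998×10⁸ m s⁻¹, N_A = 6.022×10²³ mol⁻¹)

Photon energy at 302 nm: hc/λ = (6.626×10⁻³⁴)(2.998×10⁸)/(302×10⁻⁹) = 6.578×10⁻¹⁹ J.
Energy delivered: (58.6 W m⁻²)(18.7×10⁻⁴ m²)(1926 s) = 211.1 J.
Photons incident: 211.1 / 6.578×10⁻¹⁹ = 3.209×10²⁰, i.e. 3.209×10²⁰/6.022×10²³ = 5.329×10⁻⁴ mol.
Fraction absorbed: 1 − 10^(−1.00) = 0.9000.
Photons absorbed: 0.9000 × 5.329×10⁻⁴ = 4.796×10⁻⁴ mol.
Product: Φ × n_abs = 0.60 × 4.796×10⁻⁴ = 2.878×10⁻⁴ mol.

2.88×10⁻⁴ mol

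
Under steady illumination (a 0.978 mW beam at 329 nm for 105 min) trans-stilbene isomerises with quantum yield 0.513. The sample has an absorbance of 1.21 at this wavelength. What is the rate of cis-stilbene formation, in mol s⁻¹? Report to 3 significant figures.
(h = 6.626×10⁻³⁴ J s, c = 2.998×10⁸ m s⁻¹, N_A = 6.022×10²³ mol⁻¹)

Photon energy at 329 nm: hc/λ = (6.626×10⁻³⁴)(2.998×10⁸)/(329×10⁻⁹) = 6.038×10⁻¹⁹ J.
Energy delivered: (0.978 mW)(6300 s) = 6.161 J.
Photons incident: 6.161 / 6.038×10⁻¹⁹ = 1.020×10¹⁹, i.e. 1.020×10¹⁹/6.022×10²³ = 1.694×10⁻⁵ mol.
Fraction absorbed: 1 − 10^(−1.21) = 0.9383.
Photons absorbed: 0.9383 × 1.694×10⁻⁵ = 1.589×10⁻⁵ mol.
Product formed: 0.513 × 1.589×10⁻⁵ = 8.152×10⁻⁶ mol.
Rate: 8.152×10⁻⁶ / 6300 s = 1.29×10⁻⁹ mol s⁻¹.

1.29×10⁻⁹ mol s⁻¹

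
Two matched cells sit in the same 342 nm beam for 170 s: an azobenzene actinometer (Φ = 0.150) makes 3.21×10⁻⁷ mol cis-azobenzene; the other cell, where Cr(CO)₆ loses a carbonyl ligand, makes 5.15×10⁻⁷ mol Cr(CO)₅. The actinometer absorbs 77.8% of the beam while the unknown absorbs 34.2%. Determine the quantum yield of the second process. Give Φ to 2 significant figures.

Φ = 0.55

Photons absorbed by the actinometer: 3.21×10⁻⁷ / 0.150 = 2.140×10⁻⁶ mol.
Incident flux: 2.140×10⁻⁶ / 0.778 = 2.751×10⁻⁶ einstein.
Absorbed by unknown: 0.342 × 2.751×10⁻⁶ = 9.408×10⁻⁷ mol.
Φ(unknown) = 5.15×10⁻⁷ / 9.408×10⁻⁷ = 0.55.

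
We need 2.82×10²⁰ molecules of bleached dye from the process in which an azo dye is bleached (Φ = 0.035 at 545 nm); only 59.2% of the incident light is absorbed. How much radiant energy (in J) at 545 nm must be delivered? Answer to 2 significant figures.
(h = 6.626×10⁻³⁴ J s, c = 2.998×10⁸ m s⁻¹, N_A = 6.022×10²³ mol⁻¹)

Product: 2.82×10²⁰ / 6.022×10²³ = 4.683×10⁻⁴ mol.
Photons that must be absorbed: 4.683×10⁻⁴ / 0.035 = 0.01338 mol.
Incident photons needed: 0.01338 / 0.592 = 0.02260 mol.
Photon energy: hc/λ = 3.645×10⁻¹⁹ J; per mole, 2.195×10⁵ J mol⁻¹.
Energy required: 0.02260 × 2.195×10⁵ = 5000 J.

5000 J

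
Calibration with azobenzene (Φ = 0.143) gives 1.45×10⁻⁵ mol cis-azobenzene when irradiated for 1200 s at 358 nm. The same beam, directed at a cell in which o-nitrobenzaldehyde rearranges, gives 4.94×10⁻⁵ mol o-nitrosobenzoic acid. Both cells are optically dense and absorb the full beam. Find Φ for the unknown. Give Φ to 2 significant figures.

Φ = 0.49

Photons absorbed by the actinometer: 1.45×10⁻⁵ / 0.143 = 1.014×10⁻⁴ mol.
Φ(unknown) = 4.94×10⁻⁵ / 1.014×10⁻⁴ = 0.49.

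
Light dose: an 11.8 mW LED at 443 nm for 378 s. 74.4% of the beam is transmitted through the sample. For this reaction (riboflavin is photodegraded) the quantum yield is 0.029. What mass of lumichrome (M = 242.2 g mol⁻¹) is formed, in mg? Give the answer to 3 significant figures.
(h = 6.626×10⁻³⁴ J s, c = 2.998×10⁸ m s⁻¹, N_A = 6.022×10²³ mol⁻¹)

0.0297 mg

Photon energy at 443 nm: hc/λ = (6.626×10⁻³⁴)(2.998×10⁸)/(443×10⁻⁹) = 4.484×10⁻¹⁹ J.
Energy delivered: (11.8 mW)(378 s) = 4.460 J.
Photons incident: 4.460 / 4.484×10⁻¹⁹ = 9.946×10¹⁸, i.e. 9.946×10¹⁸/6.022×10²³ = 1.652×10⁻⁵ mol.
Fraction absorbed: 1 − 74.4/100 = 0.2560.
Photons absorbed: 0.2560 × 1.652×10⁻⁵ = 4.229×10⁻⁶ mol.
Product: Φ × n_abs = 0.029 × 4.229×10⁻⁶ = 1.226×10⁻⁷ mol.
Mass: 1.226×10⁻⁷ × 242.2 = 2.969×10⁻⁵ g = 0.0297 mg.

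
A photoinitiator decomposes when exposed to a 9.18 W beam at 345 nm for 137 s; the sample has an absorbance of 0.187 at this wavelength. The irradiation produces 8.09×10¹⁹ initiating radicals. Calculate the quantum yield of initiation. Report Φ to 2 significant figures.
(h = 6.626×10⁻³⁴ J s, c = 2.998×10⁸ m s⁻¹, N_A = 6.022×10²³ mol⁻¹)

Product: 8.09×10¹⁹ / 6.022×10²³ = 1.343×10⁻⁴ mol.
Photon energy at 345 nm: hc/λ = (6.626×10⁻³⁴)(2.998×10⁸)/(345×10⁻⁹) = 5.758×10⁻¹⁹ J.
Energy delivered: (9.18 W)(137 s) = 1258 J.
Photons incident: 1258 / 5.758×10⁻¹⁹ = 2.185×10²¹, i.e. 2.185×10²¹/6.022×10²³ = 0.003628 mol.
Fraction absorbed: 1 − 10^(−0.187) = 0.3499.
Photons absorbed: 0.3499 × 0.003628 = 0.001269 mol.
Φ = 1.343×10⁻⁴ mol / 0.001269 mol photons = 0.11.

Φ = 0.11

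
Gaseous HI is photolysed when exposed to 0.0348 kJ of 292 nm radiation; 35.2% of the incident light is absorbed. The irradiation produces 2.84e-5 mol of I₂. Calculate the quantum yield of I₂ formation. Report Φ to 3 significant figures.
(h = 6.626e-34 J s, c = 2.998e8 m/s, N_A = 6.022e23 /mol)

Photon energy at 292 nm: hc/λ = (6.626e-34)(2.998e8)/(292e-9) = 6.803e-19 J.
Incident energy: 0.0348 kJ = 34.8 J.
Photons incident: 34.8 / 6.803e-19 = 5.115e19, i.e. 5.115e19/6.022e23 = 8.494e-5 mol.
Photons absorbed: 0.352 × 8.494e-5 = 2.990e-5 mol.
Φ = 2.84e-5 mol / 2.990e-5 mol photons = 0.950.

Φ = 0.950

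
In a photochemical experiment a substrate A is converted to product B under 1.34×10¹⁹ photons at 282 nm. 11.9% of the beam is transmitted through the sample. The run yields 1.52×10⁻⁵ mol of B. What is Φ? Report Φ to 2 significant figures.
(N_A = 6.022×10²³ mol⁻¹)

Φ = 0.78

Moles of photons: 1.34×10¹⁹ / 6.022×10²³ = 2.225×10⁻⁵ mol.
Fraction absorbed: 1 − 11.9/100 = 0.8810.
Photons absorbed: 0.8810 × 2.225×10⁻⁵ = 1.960×10⁻⁵ mol.
Φ = 1.52×10⁻⁵ mol / 1.960×10⁻⁵ mol photons = 0.78.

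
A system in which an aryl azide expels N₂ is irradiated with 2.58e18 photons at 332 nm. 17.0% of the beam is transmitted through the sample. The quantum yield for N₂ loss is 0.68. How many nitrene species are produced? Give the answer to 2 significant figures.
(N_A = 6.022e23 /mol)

Moles of photons: 2.58e18 / 6.022e23 = 4.284e-6 mol.
Fraction absorbed: 1 − 17.0/100 = 0.8300.
Photons absorbed: 0.8300 × 4.284e-6 = 3.556e-6 mol.
Product: Φ × n_abs = 0.68 × 3.556e-6 = 2.418e-6 mol.
As a count: 2.418e-6 × 6.022e23 = 1.5e18.

1.5e18 species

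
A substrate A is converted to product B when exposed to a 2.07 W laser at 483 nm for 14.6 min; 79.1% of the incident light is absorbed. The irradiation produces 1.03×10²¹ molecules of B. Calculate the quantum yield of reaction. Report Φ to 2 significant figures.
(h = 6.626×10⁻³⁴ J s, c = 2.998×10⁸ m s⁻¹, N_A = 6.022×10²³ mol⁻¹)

Product: 1.03×10²¹ / 6.022×10²³ = 0.001710 mol.
Photon energy at 483 nm: hc/λ = (6.626×10⁻³⁴)(2.998×10⁸)/(483×10⁻⁹) = 4.113×10⁻¹⁹ J.
Energy delivered: (2.07 W)(876 s) = 1813 J.
Photons incident: 1813 / 4.113×10⁻¹⁹ = 4.408×10²¹, i.e. 4.408×10²¹/6.022×10²³ = 0.007320 mol.
Photons absorbed: 0.791 × 0.007320 = 0.005790 mol.
Φ = 0.001710 mol / 0.005790 mol photons = 0.30.

Φ = 0.30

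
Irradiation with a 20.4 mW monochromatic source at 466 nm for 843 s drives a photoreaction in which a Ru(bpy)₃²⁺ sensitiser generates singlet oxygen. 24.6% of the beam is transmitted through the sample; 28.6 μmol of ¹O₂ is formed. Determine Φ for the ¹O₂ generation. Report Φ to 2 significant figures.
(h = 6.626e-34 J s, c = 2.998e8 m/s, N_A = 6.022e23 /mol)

Product: 28.6 μmol = 2.86e-5 mol.
Photon energy at 466 nm: hc/λ = (6.626e-34)(2.998e8)/(466e-9) = 4.263e-19 J.
Energy delivered: (20.4 mW)(843 s) = 17.20 J.
Photons incident: 17.20 / 4.263e-19 = 4.035e19, i.e. 4.035e19/6.022e23 = 6.700e-5 mol.
Fraction absorbed: 1 − 24.6/100 = 0.7540.
Photons absorbed: 0.7540 × 6.700e-5 = 5.052e-5 mol.
Φ = 2.86e-5 mol / 5.052e-5 mol photons = 0.57.

Φ = 0.57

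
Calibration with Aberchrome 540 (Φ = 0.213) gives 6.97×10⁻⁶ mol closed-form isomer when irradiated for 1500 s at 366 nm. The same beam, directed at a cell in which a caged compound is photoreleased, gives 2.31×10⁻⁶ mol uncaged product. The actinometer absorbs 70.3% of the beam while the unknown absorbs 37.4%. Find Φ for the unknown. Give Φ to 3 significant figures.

Photons absorbed by the actinometer: 6.97×10⁻⁶ / 0.213 = 3.272×10⁻⁵ mol.
Incident flux: 3.272×10⁻⁵ / 0.703 = 4.654×10⁻⁵ einstein.
Absorbed by unknown: 0.374 × 4.654×10⁻⁵ = 1.741×10⁻⁵ mol.
Φ(unknown) = 2.31×10⁻⁶ / 1.741×10⁻⁵ = 0.133.

Φ = 0.133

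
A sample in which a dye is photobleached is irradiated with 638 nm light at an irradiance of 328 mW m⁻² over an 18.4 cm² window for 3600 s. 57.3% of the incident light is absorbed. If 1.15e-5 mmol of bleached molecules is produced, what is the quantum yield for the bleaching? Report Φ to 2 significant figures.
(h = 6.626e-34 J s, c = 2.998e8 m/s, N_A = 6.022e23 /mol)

Φ = 0.0017

Product: 1.15e-5 mmol = 1.15e-8 mol.
Photon energy at 638 nm: hc/λ = (6.626e-34)(2.998e8)/(638e-9) = 3.114e-19 J.
Energy delivered: (328 mW m⁻²)(18.4e-4 m²)(3600 s) = 2.173 J.
Photons incident: 2.173 / 3.114e-19 = 6.978e18, i.e. 6.978e18/6.022e23 = 1.159e-5 mol.
Photons absorbed: 0.573 × 1.159e-5 = 6.641e-6 mol.
Φ = 1.15e-8 mol / 6.641e-6 mol photons = 0.0017.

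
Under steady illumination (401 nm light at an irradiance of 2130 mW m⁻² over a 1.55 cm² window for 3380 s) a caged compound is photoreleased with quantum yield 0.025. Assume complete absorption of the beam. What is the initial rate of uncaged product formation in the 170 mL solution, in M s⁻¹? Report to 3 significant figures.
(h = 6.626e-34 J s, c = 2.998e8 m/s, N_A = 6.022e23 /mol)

Photon energy at 401 nm: hc/λ = (6.626e-34)(2.998e8)/(401e-9) = 4.954e-19 J.
Energy delivered: (2130 mW m⁻²)(1.55e-4 m²)(3380 s) = 1.116 J.
Photons incident: 1.116 / 4.954e-19 = 2.253e18, i.e. 2.253e18/6.022e23 = 3.741e-6 mol.
Product formed: 0.025 × 3.741e-6 = 9.353e-8 mol.
Rate: 9.353e-8 mol / (3380 s × 0.17 L) = 1.63e-10 M s⁻¹.

1.63e-10 M s⁻¹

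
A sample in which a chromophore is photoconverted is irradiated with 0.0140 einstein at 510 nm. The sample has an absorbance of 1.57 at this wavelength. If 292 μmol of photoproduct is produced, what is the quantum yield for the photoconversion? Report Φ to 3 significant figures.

Product: 292 μmol = 2.92×10⁻⁴ mol.
Fraction absorbed: 1 − 10^(−1.57) = 0.9731.
Photons absorbed: 0.9731 × 0.0140 = 0.01362 mol.
Φ = 2.92×10⁻⁴ mol / 0.01362 mol photons = 0.0214.

Φ = 0.0214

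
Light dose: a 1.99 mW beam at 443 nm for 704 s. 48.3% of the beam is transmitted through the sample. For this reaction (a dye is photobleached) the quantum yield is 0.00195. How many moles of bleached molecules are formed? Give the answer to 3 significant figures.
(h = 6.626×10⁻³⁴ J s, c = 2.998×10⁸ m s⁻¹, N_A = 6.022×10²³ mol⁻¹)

5.23×10⁻⁹ mol

Photon energy at 443 nm: hc/λ = (6.626×10⁻³⁴)(2.998×10⁸)/(443×10⁻⁹) = 4.484×10⁻¹⁹ J.
Energy delivered: (1.99 mW)(704 s) = 1.401 J.
Photons incident: 1.401 / 4.484×10⁻¹⁹ = 3.124×10¹⁸, i.e. 3.124×10¹⁸/6.022×10²³ = 5.188×10⁻⁶ mol.
Fraction absorbed: 1 − 48.3/100 = 0.5170.
Photons absorbed: 0.5170 × 5.188×10⁻⁶ = 2.682×10⁻⁶ mol.
Product: Φ × n_abs = 0.00195 × 2.682×10⁻⁶ = 5.230×10⁻⁹ mol.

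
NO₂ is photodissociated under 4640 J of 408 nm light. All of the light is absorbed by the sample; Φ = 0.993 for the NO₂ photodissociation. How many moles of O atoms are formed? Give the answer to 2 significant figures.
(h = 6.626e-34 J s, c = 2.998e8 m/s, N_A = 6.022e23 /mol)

Photon energy at 408 nm: hc/λ = (6.626e-34)(2.998e8)/(408e-9) = 4.869e-19 J.
Photons incident: 4640 / 4.869e-19 = 9.530e21, i.e. 9.530e21/6.022e23 = 0.01583 mol.
Product: Φ × n_abs = 0.993 × 0.01583 = 0.01572 mol.

0.016 mol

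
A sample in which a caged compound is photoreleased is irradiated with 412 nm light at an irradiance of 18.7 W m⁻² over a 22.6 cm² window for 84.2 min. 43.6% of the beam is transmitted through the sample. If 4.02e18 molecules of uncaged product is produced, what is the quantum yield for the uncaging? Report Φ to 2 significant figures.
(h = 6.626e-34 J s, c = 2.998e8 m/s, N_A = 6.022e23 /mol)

Φ = 0.016

Product: 4.02e18 / 6.022e23 = 6.676e-6 mol.
Photon energy at 412 nm: hc/λ = (6.626e-34)(2.998e8)/(412e-9) = 4.822e-19 J.
Energy delivered: (18.7 W m⁻²)(22.6e-4 m²)(5052 s) = 213.5 J.
Photons incident: 213.5 / 4.822e-19 = 4.428e20, i.e. 4.428e20/6.022e23 = 7.353e-4 mol.
Fraction absorbed: 1 − 43.6/100 = 0.5640.
Photons absorbed: 0.5640 × 7.353e-4 = 4.147e-4 mol.
Φ = 6.676e-6 mol / 4.147e-4 mol photons = 0.016.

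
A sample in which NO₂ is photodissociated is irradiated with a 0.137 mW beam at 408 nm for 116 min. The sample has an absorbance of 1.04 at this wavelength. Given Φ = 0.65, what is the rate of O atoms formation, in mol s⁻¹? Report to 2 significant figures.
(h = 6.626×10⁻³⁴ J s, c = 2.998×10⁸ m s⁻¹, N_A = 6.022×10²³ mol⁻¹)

2.8×10⁻¹⁰ mol s⁻¹

Photon energy at 408 nm: hc/λ = (6.626×10⁻³⁴)(2.998×10⁸)/(408×10⁻⁹) = 4.869×10⁻¹⁹ J.
Energy delivered: (0.137 mW)(6960 s) = 0.9535 J.
Photons incident: 0.9535 / 4.869×10⁻¹⁹ = 1.958×10¹⁸, i.e. 1.958×10¹⁸/6.022×10²³ = 3.251×10⁻⁶ mol.
Fraction absorbed: 1 − 10^(−1.04) = 0.9088.
Photons absorbed: 0.9088 × 3.251×10⁻⁶ = 2.955×10⁻⁶ mol.
Product formed: 0.65 × 2.955×10⁻⁶ = 1.921×10⁻⁶ mol.
Rate: 1.921×10⁻⁶ / 6960 s = 2.8×10⁻¹⁰ mol s⁻¹.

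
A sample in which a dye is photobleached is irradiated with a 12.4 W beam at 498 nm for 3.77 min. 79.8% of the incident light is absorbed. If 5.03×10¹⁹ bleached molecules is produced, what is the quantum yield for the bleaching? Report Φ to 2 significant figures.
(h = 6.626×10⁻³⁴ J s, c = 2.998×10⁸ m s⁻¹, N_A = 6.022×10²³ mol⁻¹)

Φ = 0.0090

Product: 5.03×10¹⁹ / 6.022×10²³ = 8.353×10⁻⁵ mol.
Photon energy at 498 nm: hc/λ = (6.626×10⁻³⁴)(2.998×10⁸)/(498×10⁻⁹) = 3.989×10⁻¹⁹ J.
Energy delivered: (12.4 W)(226.2 s) = 2805 J.
Photons incident: 2805 / 3.989×10⁻¹⁹ = 7.032×10²¹, i.e. 7.032×10²¹/6.022×10²³ = 0.01168 mol.
Photons absorbed: 0.798 × 0.01168 = 0.009321 mol.
Φ = 8.353×10⁻⁵ mol / 0.009321 mol photons = 0.0090.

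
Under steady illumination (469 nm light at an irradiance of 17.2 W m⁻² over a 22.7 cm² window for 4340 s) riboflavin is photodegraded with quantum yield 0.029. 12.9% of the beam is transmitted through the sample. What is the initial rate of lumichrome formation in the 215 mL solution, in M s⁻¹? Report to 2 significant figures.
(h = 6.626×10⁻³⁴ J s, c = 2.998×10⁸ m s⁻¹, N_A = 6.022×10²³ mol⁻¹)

Photon energy at 469 nm: hc/λ = (6.626×10⁻³⁴)(2.998×10⁸)/(469×10⁻⁹) = 4.236×10⁻¹⁹ J.
Energy delivered: (17.2 W m⁻²)(22.7×10⁻⁴ m²)(4340 s) = 169.5 J.
Photons incident: 169.5 / 4.236×10⁻¹⁹ = 4.001×10²⁰, i.e. 4.001×10²⁰/6.022×10²³ = 6.644×10⁻⁴ mol.
Fraction absorbed: 1 − 12.9/100 = 0.8710.
Photons absorbed: 0.8710 × 6.644×10⁻⁴ = 5.787×10⁻⁴ mol.
Product formed: 0.029 × 5.787×10⁻⁴ = 1.678×10⁻⁵ mol.
Rate: 1.678×10⁻⁵ mol / (4340 s × 0.215 L) = 1.8×10⁻⁸ M s⁻¹.

1.8×10⁻⁸ M s⁻¹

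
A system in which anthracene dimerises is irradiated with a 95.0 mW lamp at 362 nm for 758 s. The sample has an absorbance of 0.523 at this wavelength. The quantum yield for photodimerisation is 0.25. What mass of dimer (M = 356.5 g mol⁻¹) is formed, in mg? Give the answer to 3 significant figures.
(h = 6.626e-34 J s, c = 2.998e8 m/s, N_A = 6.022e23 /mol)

Photon energy at 362 nm: hc/λ = (6.626e-34)(2.998e8)/(362e-9) = 5.487e-19 J.
Energy delivered: (95.0 mW)(758 s) = 72.01 J.
Photons incident: 72.01 / 5.487e-19 = 1.312e20, i.e. 1.312e20/6.022e23 = 2.179e-4 mol.
Fraction absorbed: 1 − 10^(−0.523) = 0.7001.
Photons absorbed: 0.7001 × 2.179e-4 = 1.526e-4 mol.
Product: Φ × n_abs = 0.25 × 1.526e-4 = 3.815e-5 mol.
Mass: 3.815e-5 × 356.5 = 0.01360 g = 13.6 mg.

13.6 mg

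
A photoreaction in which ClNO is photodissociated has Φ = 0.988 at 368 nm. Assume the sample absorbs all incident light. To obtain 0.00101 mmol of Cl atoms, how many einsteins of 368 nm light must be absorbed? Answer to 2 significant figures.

1.0e-6 einstein

Product: 0.00101 mmol = 1.01e-6 mol.
Photons that must be absorbed: 1.01e-6 / 0.988 = 1.022e-6 mol.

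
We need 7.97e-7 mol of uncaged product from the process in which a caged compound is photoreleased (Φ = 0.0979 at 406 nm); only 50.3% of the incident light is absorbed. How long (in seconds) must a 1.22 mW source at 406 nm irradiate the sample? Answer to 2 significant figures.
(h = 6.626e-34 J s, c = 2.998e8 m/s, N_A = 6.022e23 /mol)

t ≈ 3900 s

Photons that must be absorbed: 7.97e-7 / 0.0979 = 8.141e-6 mol.
Incident photons needed: 8.141e-6 / 0.503 = 1.618e-5 mol.
Photon energy: hc/λ = 4.893e-19 J; per mole, 2.947e5 J mol⁻¹.
Energy required: 1.618e-5 × 2.947e5 = 4.768 J.
Time: 4.768 J / 0.00122 W = 3900 s.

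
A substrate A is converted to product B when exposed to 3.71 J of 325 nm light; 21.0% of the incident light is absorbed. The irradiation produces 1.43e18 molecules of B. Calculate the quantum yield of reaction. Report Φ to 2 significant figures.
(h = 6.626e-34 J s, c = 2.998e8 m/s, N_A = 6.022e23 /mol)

Φ = 1.1

Product: 1.43e18 / 6.022e23 = 2.375e-6 mol.
Photon energy at 325 nm: hc/λ = (6.626e-34)(2.998e8)/(325e-9) = 6.112e-19 J.
Photons incident: 3.71 / 6.112e-19 = 6.070e18, i.e. 6.070e18/6.022e23 = 1.008e-5 mol.
Photons absorbed: 0.210 × 1.008e-5 = 2.117e-6 mol.
Φ = 2.375e-6 mol / 2.117e-6 mol photons = 1.1.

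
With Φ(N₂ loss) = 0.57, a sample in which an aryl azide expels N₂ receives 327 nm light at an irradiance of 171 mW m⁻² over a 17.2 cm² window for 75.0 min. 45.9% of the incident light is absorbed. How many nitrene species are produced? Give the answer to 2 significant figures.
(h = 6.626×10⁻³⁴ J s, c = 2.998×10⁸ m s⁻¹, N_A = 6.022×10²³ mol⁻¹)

5.7×10¹⁷ species

Photon energy at 327 nm: hc/λ = (6.626×10⁻³⁴)(2.998×10⁸)/(327×10⁻⁹) = 6.075×10⁻¹⁹ J.
Energy delivered: (171 mW m⁻²)(17.2×10⁻⁴ m²)(4500 s) = 1.324 J.
Photons incident: 1.324 / 6.075×10⁻¹⁹ = 2.179×10¹⁸, i.e. 2.179×10¹⁸/6.022×10²³ = 3.618×10⁻⁶ mol.
Photons absorbed: 0.459 × 3.618×10⁻⁶ = 1.661×10⁻⁶ mol.
Product: Φ × n_abs = 0.57 × 1.661×10⁻⁶ = 9.468×10⁻⁷ mol.
As a count: 9.468×10⁻⁷ × 6.022×10²³ = 5.7×10¹⁷.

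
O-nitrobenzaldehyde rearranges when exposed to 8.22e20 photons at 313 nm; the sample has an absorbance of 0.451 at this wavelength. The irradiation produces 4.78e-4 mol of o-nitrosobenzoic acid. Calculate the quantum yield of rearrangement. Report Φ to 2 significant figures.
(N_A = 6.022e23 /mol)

Moles of photons: 8.22e20 / 6.022e23 = 0.001365 mol.
Fraction absorbed: 1 − 10^(−0.451) = 0.6460.
Photons absorbed: 0.6460 × 0.001365 = 8.818e-4 mol.
Φ = 4.78e-4 mol / 8.818e-4 mol photons = 0.54.

Φ = 0.54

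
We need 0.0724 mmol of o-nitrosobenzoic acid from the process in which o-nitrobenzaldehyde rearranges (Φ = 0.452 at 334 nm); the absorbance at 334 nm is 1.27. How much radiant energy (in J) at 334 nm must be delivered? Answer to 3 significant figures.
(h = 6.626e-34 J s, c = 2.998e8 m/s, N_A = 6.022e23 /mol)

Product: 0.0724 mmol = 7.24e-5 mol.
Photons that must be absorbed: 7.24e-5 / 0.452 = 1.602e-4 mol.
Fraction absorbed: 1 − 10^(−1.27) = 0.9463.
Incident photons needed: 1.602e-4 / 0.9463 = 1.693e-4 mol.
Photon energy: hc/λ = 5.948e-19 J; per mole, 3.582e5 J mol⁻¹.
Energy required: 1.693e-4 × 3.582e5 = 60.6 J.

60.6 J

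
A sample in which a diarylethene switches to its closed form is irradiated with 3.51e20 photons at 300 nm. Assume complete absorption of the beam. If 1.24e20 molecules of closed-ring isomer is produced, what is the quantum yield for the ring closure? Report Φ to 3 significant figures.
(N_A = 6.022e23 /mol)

Φ = 0.353

Product: 1.24e20 / 6.022e23 = 2.059e-4 mol.
Moles of photons: 3.51e20 / 6.022e23 = 5.829e-4 mol.
Φ = 2.059e-4 mol / 5.829e-4 mol photons = 0.353.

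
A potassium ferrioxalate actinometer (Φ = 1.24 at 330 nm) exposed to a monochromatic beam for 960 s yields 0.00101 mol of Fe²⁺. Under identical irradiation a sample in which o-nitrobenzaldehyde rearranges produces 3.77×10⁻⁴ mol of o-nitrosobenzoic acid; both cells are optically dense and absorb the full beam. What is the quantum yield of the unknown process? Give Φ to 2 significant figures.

Φ = 0.46

Photons absorbed by the actinometer: 0.00101 / 1.24 = 8.145×10⁻⁴ mol.
Φ(unknown) = 3.77×10⁻⁴ / 8.145×10⁻⁴ = 0.46.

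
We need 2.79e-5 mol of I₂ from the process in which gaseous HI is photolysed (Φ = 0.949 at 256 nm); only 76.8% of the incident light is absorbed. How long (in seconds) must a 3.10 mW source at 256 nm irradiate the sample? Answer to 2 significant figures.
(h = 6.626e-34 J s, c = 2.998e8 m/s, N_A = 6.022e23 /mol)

t ≈ 5800 s

Photons that must be absorbed: 2.79e-5 / 0.949 = 2.940e-5 mol.
Incident photons needed: 2.940e-5 / 0.768 = 3.828e-5 mol.
Photon energy: hc/λ = 7.760e-19 J; per mole, 4.673e5 J mol⁻¹.
Energy required: 3.828e-5 × 4.673e5 = 17.89 J.
Time: 17.89 J / 0.0031 W = 5800 s.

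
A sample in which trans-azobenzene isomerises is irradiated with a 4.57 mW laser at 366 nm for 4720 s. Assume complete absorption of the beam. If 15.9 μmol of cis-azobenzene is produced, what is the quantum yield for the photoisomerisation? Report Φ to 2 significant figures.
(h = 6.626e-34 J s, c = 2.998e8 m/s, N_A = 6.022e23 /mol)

Product: 15.9 μmol = 1.59e-5 mol.
Photon energy at 366 nm: hc/λ = (6.626e-34)(2.998e8)/(366e-9) = 5.428e-19 J.
Energy delivered: (4.57 mW)(4720 s) = 21.57 J.
Photons incident: 21.57 / 5.428e-19 = 3.974e19, i.e. 3.974e19/6.022e23 = 6.599e-5 mol.
Φ = 1.59e-5 mol / 6.599e-5 mol photons = 0.24.

Φ = 0.24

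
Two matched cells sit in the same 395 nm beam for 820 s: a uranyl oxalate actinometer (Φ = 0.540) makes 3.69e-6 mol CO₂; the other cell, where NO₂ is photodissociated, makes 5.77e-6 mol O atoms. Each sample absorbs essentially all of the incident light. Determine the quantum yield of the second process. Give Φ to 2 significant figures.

Φ = 0.84

Photons absorbed by the actinometer: 3.69e-6 / 0.540 = 6.833e-6 mol.
Φ(unknown) = 5.77e-6 / 6.833e-6 = 0.84.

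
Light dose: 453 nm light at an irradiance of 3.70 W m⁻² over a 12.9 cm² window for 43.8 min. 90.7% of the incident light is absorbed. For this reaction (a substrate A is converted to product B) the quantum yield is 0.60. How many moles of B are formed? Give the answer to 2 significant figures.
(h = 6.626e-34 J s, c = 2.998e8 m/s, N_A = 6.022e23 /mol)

Photon energy at 453 nm: hc/λ = (6.626e-34)(2.998e8)/(453e-9) = 4.385e-19 J.
Energy delivered: (3.70 W m⁻²)(12.9e-4 m²)(2628 s) = 12.54 J.
Photons incident: 12.54 / 4.385e-19 = 2.860e19, i.e. 2.860e19/6.022e23 = 4.749e-5 mol.
Photons absorbed: 0.907 × 4.749e-5 = 4.307e-5 mol.
Product: Φ × n_abs = 0.60 × 4.307e-5 = 2.584e-5 mol.

2.6e-5 mol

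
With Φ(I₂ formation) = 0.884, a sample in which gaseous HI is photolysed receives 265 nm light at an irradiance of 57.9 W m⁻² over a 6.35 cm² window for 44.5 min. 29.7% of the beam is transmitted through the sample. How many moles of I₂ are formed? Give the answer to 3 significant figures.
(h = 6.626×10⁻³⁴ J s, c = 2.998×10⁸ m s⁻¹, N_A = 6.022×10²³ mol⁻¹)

1.35×10⁻⁴ mol

Photon energy at 265 nm: hc/λ = (6.626×10⁻³⁴)(2.998×10⁸)/(265×10⁻⁹) = 7.496×10⁻¹⁹ J.
Energy delivered: (57.9 W m⁻²)(6.35×10⁻⁴ m²)(2670 s) = 98.17 J.
Photons incident: 98.17 / 7.496×10⁻¹⁹ = 1.310×10²⁰, i.e. 1.310×10²⁰/6.022×10²³ = 2.175×10⁻⁴ mol.
Fraction absorbed: 1 − 29.7/100 = 0.7030.
Photons absorbed: 0.7030 × 2.175×10⁻⁴ = 1.529×10⁻⁴ mol.
Product: Φ × n_abs = 0.884 × 1.529×10⁻⁴ = 1.352×10⁻⁴ mol.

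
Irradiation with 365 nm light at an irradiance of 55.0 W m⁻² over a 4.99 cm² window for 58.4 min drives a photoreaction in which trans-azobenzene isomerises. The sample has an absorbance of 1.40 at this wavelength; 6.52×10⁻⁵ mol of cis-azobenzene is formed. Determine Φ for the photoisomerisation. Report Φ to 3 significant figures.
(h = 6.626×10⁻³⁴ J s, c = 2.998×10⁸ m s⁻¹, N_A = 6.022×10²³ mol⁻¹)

Φ = 0.231

Photon energy at 365 nm: hc/λ = (6.626×10⁻³⁴)(2.998×10⁸)/(365×10⁻⁹) = 5.442×10⁻¹⁹ J.
Energy delivered: (55.0 W m⁻²)(4.99×10⁻⁴ m²)(3504 s) = 96.17 J.
Photons incident: 96.17 / 5.442×10⁻¹⁹ = 1.767×10²⁰, i.e. 1.767×10²⁰/6.022×10²³ = 2.934×10⁻⁴ mol.
Fraction absorbed: 1 − 10^(−1.40) = 0.9602.
Photons absorbed: 0.9602 × 2.934×10⁻⁴ = 2.817×10⁻⁴ mol.
Φ = 6.52×10⁻⁵ mol / 2.817×10⁻⁴ mol photons = 0.231.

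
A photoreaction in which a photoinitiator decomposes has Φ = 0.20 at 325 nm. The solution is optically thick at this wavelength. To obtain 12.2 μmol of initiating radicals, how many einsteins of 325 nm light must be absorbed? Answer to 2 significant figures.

Product: 12.2 μmol = 1.22×10⁻⁵ mol.
Photons that must be absorbed: 1.22×10⁻⁵ / 0.20 = 6.100×10⁻⁵ mol.

6.1×10⁻⁵ einstein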